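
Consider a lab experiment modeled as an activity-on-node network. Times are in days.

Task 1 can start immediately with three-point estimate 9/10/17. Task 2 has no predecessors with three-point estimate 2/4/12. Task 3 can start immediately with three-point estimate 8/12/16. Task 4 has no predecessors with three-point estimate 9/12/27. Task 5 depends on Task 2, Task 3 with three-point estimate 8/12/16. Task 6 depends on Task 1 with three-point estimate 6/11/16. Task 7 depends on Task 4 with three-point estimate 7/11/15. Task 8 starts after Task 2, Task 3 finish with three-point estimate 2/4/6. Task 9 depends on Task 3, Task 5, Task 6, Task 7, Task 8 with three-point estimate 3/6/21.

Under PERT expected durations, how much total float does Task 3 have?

te_Task 1 = (9 + 4·10 + 17)/6 = 66/6 = 11
te_Task 2 = (2 + 4·4 + 12)/6 = 30/6 = 5
te_Task 3 = (8 + 4·12 + 16)/6 = 72/6 = 12
te_Task 4 = (9 + 4·12 + 27)/6 = 84/6 = 14
te_Task 5 = (8 + 4·12 + 16)/6 = 72/6 = 12
te_Task 6 = (6 + 4·11 + 16)/6 = 66/6 = 11
te_Task 7 = (7 + 4·11 + 15)/6 = 66/6 = 11
te_Task 8 = (2 + 4·4 + 6)/6 = 24/6 = 4
te_Task 9 = (3 + 4·6 + 21)/6 = 48/6 = 8

Forward pass:
ES_Task 1 = 0; EF_Task 1 = 11
ES_Task 2 = 0; EF_Task 2 = 5
ES_Task 3 = 0; EF_Task 3 = 12
ES_Task 4 = 0; EF_Task 4 = 14
ES_Task 5 = max(EF_Task 2=5, EF_Task 3=12) = 12; EF_Task 5 = 12+12 = 24
ES_Task 6 = 11; EF_Task 6 = 11+11 = 22
ES_Task 7 = 14; EF_Task 7 = 14+11 = 25
ES_Task 8 = max(EF_Task 2=5, EF_Task 3=12) = 12; EF_Task 8 = 12+4 = 16
ES_Task 9 = max(EF_Task 3=12, EF_Task 5=24, EF_Task 6=22, EF_Task 7=25, EF_Task 8=16) = 25; EF_Task 9 = 25+8 = 33
Expected project duration μ = 33 days. Critical path: Task 4 → Task 7 → Task 9.

Backward pass:
LF_Task 9 = 33; LS_Task 9 = 33−8 = 25
LF_Task 8 = LS_Task 9 = 25; LS_Task 8 = 25−4 = 21
LF_Task 7 = LS_Task 9 = 25; LS_Task 7 = 25−11 = 14
LF_Task 6 = LS_Task 9 = 25; LS_Task 6 = 25−11 = 14
LF_Task 5 = LS_Task 9 = 25; LS_Task 5 = 25−12 = 13
LF_Task 4 = LS_Task 7 = 14; LS_Task 4 = 14−14 = 0
LF_Task 3 = min(LS_Task 5=13, LS_Task 8=21, LS_Task 9=25) = 13; LS_Task 3 = 13−12 = 1
LF_Task 2 = min(LS_Task 5=13, LS_Task 8=21) = 13; LS_Task 2 = 13−5 = 8
LF_Task 1 = LS_Task 6 = 14; LS_Task 1 = 14−11 = 3
Slack_Task 3 = LS_Task 3 − ES_Task 3 = 1 − 0 = 1

1 days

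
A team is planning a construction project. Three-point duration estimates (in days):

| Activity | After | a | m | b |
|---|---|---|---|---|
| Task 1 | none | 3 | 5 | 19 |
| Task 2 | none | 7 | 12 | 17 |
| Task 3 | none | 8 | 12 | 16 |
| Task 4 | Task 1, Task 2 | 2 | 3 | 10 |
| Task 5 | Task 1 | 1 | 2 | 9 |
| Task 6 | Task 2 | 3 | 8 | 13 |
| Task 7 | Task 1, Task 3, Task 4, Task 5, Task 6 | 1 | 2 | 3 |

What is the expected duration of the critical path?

22 days

te_Task 1 = (3 + 4·5 + 19)/6 = 42/6 = 7
te_Task 2 = (7 + 4·12 + 17)/6 = 72/6 = 12
te_Task 3 = (8 + 4·12 + 16)/6 = 72/6 = 12
te_Task 4 = (2 + 4·3 + 10)/6 = 24/6 = 4
te_Task 5 = (1 + 4·2 + 9)/6 = 18/6 = 3
te_Task 6 = (3 + 4·8 + 13)/6 = 48/6 = 8
te_Task 7 = (1 + 4·2 + 3)/6 = 12/6 = 2

Forward pass:
ES_Task 1 = 0; EF_Task 1 = 7
ES_Task 2 = 0; EF_Task 2 = 12
ES_Task 3 = 0; EF_Task 3 = 12
ES_Task 4 = max(EF_Task 1=7, EF_Task 2=12) = 12; EF_Task 4 = 12+4 = 16
ES_Task 5 = 7; EF_Task 5 = 7+3 = 10
ES_Task 6 = 12; EF_Task 6 = 12+8 = 20
ES_Task 7 = max(EF_Task 1=7, EF_Task 3=12, EF_Task 4=16, EF_Task 5=10, EF_Task 6=20) = 20; EF_Task 7 = 20+2 = 22
Expected project duration μ = 22 days. Critical path: Task 2 → Task 6 → Task 7.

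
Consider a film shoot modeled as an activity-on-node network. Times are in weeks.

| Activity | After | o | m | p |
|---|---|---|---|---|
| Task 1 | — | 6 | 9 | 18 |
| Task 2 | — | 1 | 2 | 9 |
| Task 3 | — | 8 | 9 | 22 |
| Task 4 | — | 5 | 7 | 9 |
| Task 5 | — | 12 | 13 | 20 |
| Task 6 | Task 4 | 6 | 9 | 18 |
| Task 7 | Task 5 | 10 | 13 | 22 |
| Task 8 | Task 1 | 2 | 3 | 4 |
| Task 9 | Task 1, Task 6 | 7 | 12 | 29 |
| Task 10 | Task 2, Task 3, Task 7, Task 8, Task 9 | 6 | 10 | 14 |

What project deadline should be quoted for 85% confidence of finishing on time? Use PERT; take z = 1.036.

te_Task 1 = (6 + 4·9 + 18)/6 = 60/6 = 10; σ²_Task 1 = ((18−6)/6)² = 4.000
te_Task 2 = (1 + 4·2 + 9)/6 = 18/6 = 3; σ²_Task 2 = ((9−1)/6)² = 1.778
te_Task 3 = (8 + 4·9 + 22)/6 = 66/6 = 11; σ²_Task 3 = ((22−8)/6)² = 5.444
te_Task 4 = (5 + 4·7 + 9)/6 = 42/6 = 7; σ²_Task 4 = ((9−5)/6)² = 0.444
te_Task 5 = (12 + 4·13 + 20)/6 = 84/6 = 14; σ²_Task 5 = ((20−12)/6)² = 1.778
te_Task 6 = (6 + 4·9 + 18)/6 = 60/6 = 10; σ²_Task 6 = ((18−6)/6)² = 4.000
te_Task 7 = (10 + 4·13 + 22)/6 = 84/6 = 14; σ²_Task 7 = ((22−10)/6)² = 4.000
te_Task 8 = (2 + 4·3 + 4)/6 = 18/6 = 3; σ²_Task 8 = ((4−2)/6)² = 0.111
te_Task 9 = (7 + 4·12 + 29)/6 = 84/6 = 14; σ²_Task 9 = ((29−7)/6)² = 13.444
te_Task 10 = (6 + 4·10 + 14)/6 = 60/6 = 10; σ²_Task 10 = ((14−6)/6)² = 1.778

Forward pass:
ES_Task 1 = 0; EF_Task 1 = 10
ES_Task 2 = 0; EF_Task 2 = 3
ES_Task 3 = 0; EF_Task 3 = 11
ES_Task 4 = 0; EF_Task 4 = 7
ES_Task 5 = 0; EF_Task 5 = 14
ES_Task 6 = 7; EF_Task 6 = 7+10 = 17
ES_Task 7 = 14; EF_Task 7 = 14+14 = 28
ES_Task 8 = 10; EF_Task 8 = 10+3 = 13
ES_Task 9 = max(EF_Task 1=10, EF_Task 6=17) = 17; EF_Task 9 = 17+14 = 31
ES_Task 10 = max(EF_Task 2=3, EF_Task 3=11, EF_Task 7=28, EF_Task 8=13, EF_Task 9=31) = 31; EF_Task 10 = 31+10 = 41
Expected project duration μ = 41 weeks. Critical path: Task 4 → Task 6 → Task 9 → Task 10.

Variance along critical path = 0.444 + 4.000 + 13.444 + 1.778 = 19.667; σ = 4.435 weeks.
D = μ + z·σ = 41 + 1.036·4.435 = 45.6 weeks

45.6 weeks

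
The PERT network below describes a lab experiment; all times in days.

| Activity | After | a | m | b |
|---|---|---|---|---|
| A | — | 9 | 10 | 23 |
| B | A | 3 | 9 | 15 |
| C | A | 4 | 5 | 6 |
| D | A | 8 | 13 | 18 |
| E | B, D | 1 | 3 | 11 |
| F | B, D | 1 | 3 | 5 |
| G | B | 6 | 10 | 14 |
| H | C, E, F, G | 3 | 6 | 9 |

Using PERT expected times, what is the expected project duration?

37 days

te_A = (9 + 4·10 + 23)/6 = 72/6 = 12
te_B = (3 + 4·9 + 15)/6 = 54/6 = 9
te_C = (4 + 4·5 + 6)/6 = 30/6 = 5
te_D = (8 + 4·13 + 18)/6 = 78/6 = 13
te_E = (1 + 4·3 + 11)/6 = 24/6 = 4
te_F = (1 + 4·3 + 5)/6 = 18/6 = 3
te_G = (6 + 4·10 + 14)/6 = 60/6 = 10
te_H = (3 + 4·6 + 9)/6 = 36/6 = 6

Forward pass:
ES_A = 0; EF_A = 12
ES_B = 12; EF_B = 12+9 = 21
ES_C = 12; EF_C = 12+5 = 17
ES_D = 12; EF_D = 12+13 = 25
ES_E = max(EF_B=21, EF_D=25) = 25; EF_E = 25+4 = 29
ES_F = max(EF_B=21, EF_D=25) = 25; EF_F = 25+3 = 28
ES_G = 21; EF_G = 21+10 = 31
ES_H = max(EF_C=17, EF_E=29, EF_F=28, EF_G=31) = 31; EF_H = 31+6 = 37
Expected project duration μ = 37 days. Critical path: A → B → G → H.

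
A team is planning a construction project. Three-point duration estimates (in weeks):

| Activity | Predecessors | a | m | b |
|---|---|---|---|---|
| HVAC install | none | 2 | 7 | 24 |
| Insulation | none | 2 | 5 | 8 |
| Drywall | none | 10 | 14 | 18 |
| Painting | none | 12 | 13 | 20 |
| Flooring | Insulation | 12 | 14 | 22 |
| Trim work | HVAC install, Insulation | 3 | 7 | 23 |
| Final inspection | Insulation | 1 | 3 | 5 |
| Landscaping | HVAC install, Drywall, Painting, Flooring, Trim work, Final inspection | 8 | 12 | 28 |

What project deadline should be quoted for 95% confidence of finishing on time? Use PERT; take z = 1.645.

te_HVAC install = (2 + 4·7 + 24)/6 = 54/6 = 9; σ²_HVAC install = ((24−2)/6)² = 13.444
te_Insulation = (2 + 4·5 + 8)/6 = 30/6 = 5; σ²_Insulation = ((8−2)/6)² = 1.000
te_Drywall = (10 + 4·14 + 18)/6 = 84/6 = 14; σ²_Drywall = ((18−10)/6)² = 1.778
te_Painting = (12 + 4·13 + 20)/6 = 84/6 = 14; σ²_Painting = ((20−12)/6)² = 1.778
te_Flooring = (12 + 4·14 + 22)/6 = 90/6 = 15; σ²_Flooring = ((22−12)/6)² = 2.778
te_Trim work = (3 + 4·7 + 23)/6 = 54/6 = 9; σ²_Trim work = ((23−3)/6)² = 11.111
te_Final inspection = (1 + 4·3 + 5)/6 = 18/6 = 3; σ²_Final inspection = ((5−1)/6)² = 0.444
te_Landscaping = (8 + 4·12 + 28)/6 = 84/6 = 14; σ²_Landscaping = ((28−8)/6)² = 11.111

Forward pass:
ES_HVAC install = 0; EF_HVAC install = 9
ES_Insulation = 0; EF_Insulation = 5
ES_Drywall = 0; EF_Drywall = 14
ES_Painting = 0; EF_Painting = 14
ES_Flooring = 5; EF_Flooring = 5+15 = 20
ES_Trim work = max(EF_HVAC install=9, EF_Insulation=5) = 9; EF_Trim work = 9+9 = 18
ES_Final inspection = 5; EF_Final inspection = 5+3 = 8
ES_Landscaping = max(EF_HVAC install=9, EF_Drywall=14, EF_Painting=14, EF_Flooring=20, EF_Trim work=18, EF_Final inspection=8) = 20; EF_Landscaping = 20+14 = 34
Expected project duration μ = 34 weeks. Critical path: Insulation → Flooring → Landscaping.

Variance along critical path = 1.000 + 2.778 + 11.111 = 14.889; σ = 3.859 weeks.
D = μ + z·σ = 34 + 1.645·3.859 = 40.3 weeks

40.3 weeks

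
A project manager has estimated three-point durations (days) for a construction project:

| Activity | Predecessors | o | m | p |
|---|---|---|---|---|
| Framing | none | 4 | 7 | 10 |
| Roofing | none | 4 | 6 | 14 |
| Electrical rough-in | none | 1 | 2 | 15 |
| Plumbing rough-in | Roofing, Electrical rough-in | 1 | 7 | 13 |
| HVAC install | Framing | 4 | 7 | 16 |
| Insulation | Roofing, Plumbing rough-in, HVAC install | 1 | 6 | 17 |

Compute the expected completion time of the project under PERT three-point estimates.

te_Framing = (4 + 4·7 + 10)/6 = 42/6 = 7
te_Roofing = (4 + 4·6 + 14)/6 = 42/6 = 7
te_Electrical rough-in = (1 + 4·2 + 15)/6 = 24/6 = 4
te_Plumbing rough-in = (1 + 4·7 + 13)/6 = 42/6 = 7
te_HVAC install = (4 + 4·7 + 16)/6 = 48/6 = 8
te_Insulation = (1 + 4·6 + 17)/6 = 42/6 = 7

Forward pass:
ES_Framing = 0; EF_Framing = 7
ES_Roofing = 0; EF_Roofing = 7
ES_Electrical rough-in = 0; EF_Electrical rough-in = 4
ES_Plumbing rough-in = max(EF_Roofing=7, EF_Electrical rough-in=4) = 7; EF_Plumbing rough-in = 7+7 = 14
ES_HVAC install = 7; EF_HVAC install = 7+8 = 15
ES_Insulation = max(EF_Roofing=7, EF_Plumbing rough-in=14, EF_HVAC install=15) = 15; EF_Insulation = 15+7 = 22
Expected project duration μ = 22 days. Critical path: Framing → HVAC install → Insulation.

22 days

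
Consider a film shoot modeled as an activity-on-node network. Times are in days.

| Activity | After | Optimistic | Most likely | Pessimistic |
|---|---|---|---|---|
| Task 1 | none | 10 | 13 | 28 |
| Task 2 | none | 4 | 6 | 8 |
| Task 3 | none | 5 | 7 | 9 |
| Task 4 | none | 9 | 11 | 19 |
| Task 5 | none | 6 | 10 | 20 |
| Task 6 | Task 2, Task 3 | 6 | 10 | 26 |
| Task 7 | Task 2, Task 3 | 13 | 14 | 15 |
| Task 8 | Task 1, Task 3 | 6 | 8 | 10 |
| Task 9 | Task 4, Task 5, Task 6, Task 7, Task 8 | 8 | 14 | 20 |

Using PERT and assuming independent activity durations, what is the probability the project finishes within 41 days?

0.862

te_Task 1 = (10 + 4·13 + 28)/6 = 90/6 = 15; σ²_Task 1 = ((28−10)/6)² = 9.000
te_Task 2 = (4 + 4·6 + 8)/6 = 36/6 = 6; σ²_Task 2 = ((8−4)/6)² = 0.444
te_Task 3 = (5 + 4·7 + 9)/6 = 42/6 = 7; σ²_Task 3 = ((9−5)/6)² = 0.444
te_Task 4 = (9 + 4·11 + 19)/6 = 72/6 = 12; σ²_Task 4 = ((19−9)/6)² = 2.778
te_Task 5 = (6 + 4·10 + 20)/6 = 66/6 = 11; σ²_Task 5 = ((20−6)/6)² = 5.444
te_Task 6 = (6 + 4·10 + 26)/6 = 72/6 = 12; σ²_Task 6 = ((26−6)/6)² = 11.111
te_Task 7 = (13 + 4·14 + 15)/6 = 84/6 = 14; σ²_Task 7 = ((15−13)/6)² = 0.111
te_Task 8 = (6 + 4·8 + 10)/6 = 48/6 = 8; σ²_Task 8 = ((10−6)/6)² = 0.444
te_Task 9 = (8 + 4·14 + 20)/6 = 84/6 = 14; σ²_Task 9 = ((20−8)/6)² = 4.000

Forward pass:
ES_Task 1 = 0; EF_Task 1 = 15
ES_Task 2 = 0; EF_Task 2 = 6
ES_Task 3 = 0; EF_Task 3 = 7
ES_Task 4 = 0; EF_Task 4 = 12
ES_Task 5 = 0; EF_Task 5 = 11
ES_Task 6 = max(EF_Task 2=6, EF_Task 3=7) = 7; EF_Task 6 = 7+12 = 19
ES_Task 7 = max(EF_Task 2=6, EF_Task 3=7) = 7; EF_Task 7 = 7+14 = 21
ES_Task 8 = max(EF_Task 1=15, EF_Task 3=7) = 15; EF_Task 8 = 15+8 = 23
ES_Task 9 = max(EF_Task 4=12, EF_Task 5=11, EF_Task 6=19, EF_Task 7=21, EF_Task 8=23) = 23; EF_Task 9 = 23+14 = 37
Expected project duration μ = 37 days. Critical path: Task 1 → Task 8 → Task 9.

Variance along critical path = 9.000 + 0.444 + 4.000 = 13.444; σ = √13.444 = 3.667 days.
Z = (41 − 37) / 3.667 = 1.091
P(T ≤ 41) = Φ(1.091) ≈ 0.862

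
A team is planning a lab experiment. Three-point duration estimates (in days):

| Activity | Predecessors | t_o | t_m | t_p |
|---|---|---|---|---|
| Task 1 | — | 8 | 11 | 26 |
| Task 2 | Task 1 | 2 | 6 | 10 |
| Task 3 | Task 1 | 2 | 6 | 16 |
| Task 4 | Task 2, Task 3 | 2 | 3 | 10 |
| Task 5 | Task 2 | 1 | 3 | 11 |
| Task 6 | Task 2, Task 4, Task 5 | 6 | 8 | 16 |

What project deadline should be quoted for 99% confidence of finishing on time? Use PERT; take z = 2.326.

43.1 days

te_Task 1 = (8 + 4·11 + 26)/6 = 78/6 = 13; σ²_Task 1 = ((26−8)/6)² = 9.000
te_Task 2 = (2 + 4·6 + 10)/6 = 36/6 = 6; σ²_Task 2 = ((10−2)/6)² = 1.778
te_Task 3 = (2 + 4·6 + 16)/6 = 42/6 = 7; σ²_Task 3 = ((16−2)/6)² = 5.444
te_Task 4 = (2 + 4·3 + 10)/6 = 24/6 = 4; σ²_Task 4 = ((10−2)/6)² = 1.778
te_Task 5 = (1 + 4·3 + 11)/6 = 24/6 = 4; σ²_Task 5 = ((11−1)/6)² = 2.778
te_Task 6 = (6 + 4·8 + 16)/6 = 54/6 = 9; σ²_Task 6 = ((16−6)/6)² = 2.778

Forward pass:
ES_Task 1 = 0; EF_Task 1 = 13
ES_Task 2 = 13; EF_Task 2 = 13+6 = 19
ES_Task 3 = 13; EF_Task 3 = 13+7 = 20
ES_Task 4 = max(EF_Task 2=19, EF_Task 3=20) = 20; EF_Task 4 = 20+4 = 24
ES_Task 5 = 19; EF_Task 5 = 19+4 = 23
ES_Task 6 = max(EF_Task 2=19, EF_Task 4=24, EF_Task 5=23) = 24; EF_Task 6 = 24+9 = 33
Expected project duration μ = 33 days. Critical path: Task 1 → Task 3 → Task 4 → Task 6.

Variance along critical path = 9.000 + 5.444 + 1.778 + 2.778 = 19.000; σ = 4.359 days.
D = μ + z·σ = 33 + 2.326·4.359 = 43.1 days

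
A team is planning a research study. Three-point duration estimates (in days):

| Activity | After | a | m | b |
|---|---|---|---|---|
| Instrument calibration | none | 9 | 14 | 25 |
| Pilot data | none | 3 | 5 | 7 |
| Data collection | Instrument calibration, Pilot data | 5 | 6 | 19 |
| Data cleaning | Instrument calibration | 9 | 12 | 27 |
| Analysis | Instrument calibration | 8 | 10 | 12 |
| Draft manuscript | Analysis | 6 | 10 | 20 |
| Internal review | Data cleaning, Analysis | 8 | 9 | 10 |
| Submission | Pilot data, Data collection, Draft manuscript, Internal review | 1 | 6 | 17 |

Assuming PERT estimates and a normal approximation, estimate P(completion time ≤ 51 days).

te_Instrument calibration = (9 + 4·14 + 25)/6 = 90/6 = 15; σ²_Instrument calibration = ((25−9)/6)² = 7.111
te_Pilot data = (3 + 4·5 + 7)/6 = 30/6 = 5; σ²_Pilot data = ((7−3)/6)² = 0.444
te_Data collection = (5 + 4·6 + 19)/6 = 48/6 = 8; σ²_Data collection = ((19−5)/6)² = 5.444
te_Data cleaning = (9 + 4·12 + 27)/6 = 84/6 = 14; σ²_Data cleaning = ((27−9)/6)² = 9.000
te_Analysis = (8 + 4·10 + 12)/6 = 60/6 = 10; σ²_Analysis = ((12−8)/6)² = 0.444
te_Draft manuscript = (6 + 4·10 + 20)/6 = 66/6 = 11; σ²_Draft manuscript = ((20−6)/6)² = 5.444
te_Internal review = (8 + 4·9 + 10)/6 = 54/6 = 9; σ²_Internal review = ((10−8)/6)² = 0.111
te_Submission = (1 + 4·6 + 17)/6 = 42/6 = 7; σ²_Submission = ((17−1)/6)² = 7.111

Forward pass:
ES_Instrument calibration = 0; EF_Instrument calibration = 15
ES_Pilot data = 0; EF_Pilot data = 5
ES_Data collection = max(EF_Instrument calibration=15, EF_Pilot data=5) = 15; EF_Data collection = 15+8 = 23
ES_Data cleaning = 15; EF_Data cleaning = 15+14 = 29
ES_Analysis = 15; EF_Analysis = 15+10 = 25
ES_Draft manuscript = 25; EF_Draft manuscript = 25+11 = 36
ES_Internal review = max(EF_Data cleaning=29, EF_Analysis=25) = 29; EF_Internal review = 29+9 = 38
ES_Submission = max(EF_Pilot data=5, EF_Data collection=23, EF_Draft manuscript=36, EF_Internal review=38) = 38; EF_Submission = 38+7 = 45
Expected project duration μ = 45 days. Critical path: Instrument calibration → Data cleaning → Internal review → Submission.

Variance along critical path = 7.111 + 9.000 + 0.111 + 7.111 = 23.333; σ = √23.333 = 4.830 days.
Z = (51 − 45) / 4.830 = 1.242
P(T ≤ 51) = Φ(1.242) ≈ 0.893

0.893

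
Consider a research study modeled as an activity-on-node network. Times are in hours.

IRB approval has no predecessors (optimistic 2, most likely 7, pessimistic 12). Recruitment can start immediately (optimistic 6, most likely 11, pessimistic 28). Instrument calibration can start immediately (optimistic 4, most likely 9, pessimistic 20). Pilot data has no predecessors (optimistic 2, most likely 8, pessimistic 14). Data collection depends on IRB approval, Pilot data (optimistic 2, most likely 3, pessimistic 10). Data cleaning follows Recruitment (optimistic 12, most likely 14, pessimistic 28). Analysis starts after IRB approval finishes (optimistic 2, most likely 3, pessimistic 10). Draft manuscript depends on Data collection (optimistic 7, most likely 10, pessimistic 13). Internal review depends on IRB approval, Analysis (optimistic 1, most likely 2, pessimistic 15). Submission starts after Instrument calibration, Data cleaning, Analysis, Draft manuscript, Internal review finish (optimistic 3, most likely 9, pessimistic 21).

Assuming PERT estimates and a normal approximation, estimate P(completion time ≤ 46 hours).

0.901

te_IRB approval = (2 + 4·7 + 12)/6 = 42/6 = 7; σ²_IRB approval = ((12−2)/6)² = 2.778
te_Recruitment = (6 + 4·11 + 28)/6 = 78/6 = 13; σ²_Recruitment = ((28−6)/6)² = 13.444
te_Instrument calibration = (4 + 4·9 + 20)/6 = 60/6 = 10; σ²_Instrument calibration = ((20−4)/6)² = 7.111
te_Pilot data = (2 + 4·8 + 14)/6 = 48/6 = 8; σ²_Pilot data = ((14−2)/6)² = 4.000
te_Data collection = (2 + 4·3 + 10)/6 = 24/6 = 4; σ²_Data collection = ((10−2)/6)² = 1.778
te_Data cleaning = (12 + 4·14 + 28)/6 = 96/6 = 16; σ²_Data cleaning = ((28−12)/6)² = 7.111
te_Analysis = (2 + 4·3 + 10)/6 = 24/6 = 4; σ²_Analysis = ((10−2)/6)² = 1.778
te_Draft manuscript = (7 + 4·10 + 13)/6 = 60/6 = 10; σ²_Draft manuscript = ((13−7)/6)² = 1.000
te_Internal review = (1 + 4·2 + 15)/6 = 24/6 = 4; σ²_Internal review = ((15−1)/6)² = 5.444
te_Submission = (3 + 4·9 + 21)/6 = 60/6 = 10; σ²_Submission = ((21−3)/6)² = 9.000

Forward pass:
ES_IRB approval = 0; EF_IRB approval = 7
ES_Recruitment = 0; EF_Recruitment = 13
ES_Instrument calibration = 0; EF_Instrument calibration = 10
ES_Pilot data = 0; EF_Pilot data = 8
ES_Data collection = max(EF_IRB approval=7, EF_Pilot data=8) = 8; EF_Data collection = 8+4 = 12
ES_Data cleaning = 13; EF_Data cleaning = 13+16 = 29
ES_Analysis = 7; EF_Analysis = 7+4 = 11
ES_Draft manuscript = 12; EF_Draft manuscript = 12+10 = 22
ES_Internal review = max(EF_IRB approval=7, EF_Analysis=11) = 11; EF_Internal review = 11+4 = 15
ES_Submission = max(EF_Instrument calibration=10, EF_Data cleaning=29, EF_Analysis=11, EF_Draft manuscript=22, EF_Internal review=15) = 29; EF_Submission = 29+10 = 39
Expected project duration μ = 39 hours. Critical path: Recruitment → Data cleaning → Submission.

Variance along critical path = 13.444 + 7.111 + 9.000 = 29.556; σ = √29.556 = 5.437 hours.
Z = (46 − 39) / 5.437 = 1.288
P(T ≤ 46) = Φ(1.288) ≈ 0.901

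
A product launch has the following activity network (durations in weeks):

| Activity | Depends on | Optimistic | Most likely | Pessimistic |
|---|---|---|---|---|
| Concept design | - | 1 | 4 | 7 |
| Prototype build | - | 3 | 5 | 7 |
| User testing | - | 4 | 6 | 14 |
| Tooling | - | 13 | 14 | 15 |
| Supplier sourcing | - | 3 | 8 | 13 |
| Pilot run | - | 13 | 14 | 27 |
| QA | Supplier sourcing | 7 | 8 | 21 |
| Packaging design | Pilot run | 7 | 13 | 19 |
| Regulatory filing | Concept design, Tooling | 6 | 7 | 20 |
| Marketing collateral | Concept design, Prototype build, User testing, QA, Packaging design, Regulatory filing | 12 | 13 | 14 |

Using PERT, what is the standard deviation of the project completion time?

3.09 weeks

te_Concept design = (1 + 4·4 + 7)/6 = 24/6 = 4; σ²_Concept design = ((7−1)/6)² = 1.000
te_Prototype build = (3 + 4·5 + 7)/6 = 30/6 = 5; σ²_Prototype build = ((7−3)/6)² = 0.444
te_User testing = (4 + 4·6 + 14)/6 = 42/6 = 7; σ²_User testing = ((14−4)/6)² = 2.778
te_Tooling = (13 + 4·14 + 15)/6 = 84/6 = 14; σ²_Tooling = ((15−13)/6)² = 0.111
te_Supplier sourcing = (3 + 4·8 + 13)/6 = 48/6 = 8; σ²_Supplier sourcing = ((13−3)/6)² = 2.778
te_Pilot run = (13 + 4·14 + 27)/6 = 96/6 = 16; σ²_Pilot run = ((27−13)/6)² = 5.444
te_QA = (7 + 4·8 + 21)/6 = 60/6 = 10; σ²_QA = ((21−7)/6)² = 5.444
te_Packaging design = (7 + 4·13 + 19)/6 = 78/6 = 13; σ²_Packaging design = ((19−7)/6)² = 4.000
te_Regulatory filing = (6 + 4·7 + 20)/6 = 54/6 = 9; σ²_Regulatory filing = ((20−6)/6)² = 5.444
te_Marketing collateral = (12 + 4·13 + 14)/6 = 78/6 = 13; σ²_Marketing collateral = ((14−12)/6)² = 0.111

Forward pass:
ES_Concept design = 0; EF_Concept design = 4
ES_Prototype build = 0; EF_Prototype build = 5
ES_User testing = 0; EF_User testing = 7
ES_Tooling = 0; EF_Tooling = 14
ES_Supplier sourcing = 0; EF_Supplier sourcing = 8
ES_Pilot run = 0; EF_Pilot run = 16
ES_QA = 8; EF_QA = 8+10 = 18
ES_Packaging design = 16; EF_Packaging design = 16+13 = 29
ES_Regulatory filing = max(EF_Concept design=4, EF_Tooling=14) = 14; EF_Regulatory filing = 14+9 = 23
ES_Marketing collateral = max(EF_Concept design=4, EF_Prototype build=5, EF_User testing=7, EF_QA=18, EF_Packaging design=29, EF_Regulatory filing=23) = 29; EF_Marketing collateral = 29+13 = 42
Expected project duration μ = 42 weeks. Critical path: Pilot run → Packaging design → Marketing collateral.

Variance along critical path = 5.444 + 4.000 + 0.111 = 9.556
σ = √9.556 = 3.091 weeks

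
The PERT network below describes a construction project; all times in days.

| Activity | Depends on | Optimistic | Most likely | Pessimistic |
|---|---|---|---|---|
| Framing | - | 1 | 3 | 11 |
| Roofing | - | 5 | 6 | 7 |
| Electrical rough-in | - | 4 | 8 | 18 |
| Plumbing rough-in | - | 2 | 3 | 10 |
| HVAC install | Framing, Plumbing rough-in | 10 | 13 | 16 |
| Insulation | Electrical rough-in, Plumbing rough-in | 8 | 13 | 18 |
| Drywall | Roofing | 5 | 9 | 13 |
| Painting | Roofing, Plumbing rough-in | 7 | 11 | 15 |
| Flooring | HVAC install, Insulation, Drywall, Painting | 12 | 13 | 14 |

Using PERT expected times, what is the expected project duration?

te_Framing = (1 + 4·3 + 11)/6 = 24/6 = 4
te_Roofing = (5 + 4·6 + 7)/6 = 36/6 = 6
te_Electrical rough-in = (4 + 4·8 + 18)/6 = 54/6 = 9
te_Plumbing rough-in = (2 + 4·3 + 10)/6 = 24/6 = 4
te_HVAC install = (10 + 4·13 + 16)/6 = 78/6 = 13
te_Insulation = (8 + 4·13 + 18)/6 = 78/6 = 13
te_Drywall = (5 + 4·9 + 13)/6 = 54/6 = 9
te_Painting = (7 + 4·11 + 15)/6 = 66/6 = 11
te_Flooring = (12 + 4·13 + 14)/6 = 78/6 = 13

Forward pass:
ES_Framing = 0; EF_Framing = 4
ES_Roofing = 0; EF_Roofing = 6
ES_Electrical rough-in = 0; EF_Electrical rough-in = 9
ES_Plumbing rough-in = 0; EF_Plumbing rough-in = 4
ES_HVAC install = max(EF_Framing=4, EF_Plumbing rough-in=4) = 4; EF_HVAC install = 4+13 = 17
ES_Insulation = max(EF_Electrical rough-in=9, EF_Plumbing rough-in=4) = 9; EF_Insulation = 9+13 = 22
ES_Drywall = 6; EF_Drywall = 6+9 = 15
ES_Painting = max(EF_Roofing=6, EF_Plumbing rough-in=4) = 6; EF_Painting = 6+11 = 17
ES_Flooring = max(EF_HVAC install=17, EF_Insulation=22, EF_Drywall=15, EF_Painting=17) = 22; EF_Flooring = 22+13 = 35
Expected project duration μ = 35 days. Critical path: Electrical rough-in → Insulation → Flooring.

35 days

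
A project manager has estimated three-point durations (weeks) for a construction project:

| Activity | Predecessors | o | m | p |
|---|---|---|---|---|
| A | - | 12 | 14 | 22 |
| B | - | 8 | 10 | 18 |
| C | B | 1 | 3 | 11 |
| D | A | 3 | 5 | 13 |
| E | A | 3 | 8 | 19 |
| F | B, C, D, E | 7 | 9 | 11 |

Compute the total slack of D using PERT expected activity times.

te_A = (12 + 4·14 + 22)/6 = 90/6 = 15
te_B = (8 + 4·10 + 18)/6 = 66/6 = 11
te_C = (1 + 4·3 + 11)/6 = 24/6 = 4
te_D = (3 + 4·5 + 13)/6 = 36/6 = 6
te_E = (3 + 4·8 + 19)/6 = 54/6 = 9
te_F = (7 + 4·9 + 11)/6 = 54/6 = 9

Forward pass:
ES_A = 0; EF_A = 15
ES_B = 0; EF_B = 11
ES_C = 11; EF_C = 11+4 = 15
ES_D = 15; EF_D = 15+6 = 21
ES_E = 15; EF_E = 15+9 = 24
ES_F = max(EF_B=11, EF_C=15, EF_D=21, EF_E=24) = 24; EF_F = 24+9 = 33
Expected project duration μ = 33 weeks. Critical path: A → E → F.

Backward pass:
LF_F = 33; LS_F = 33−9 = 24
LF_E = LS_F = 24; LS_E = 24−9 = 15
LF_D = LS_F = 24; LS_D = 24−6 = 18
LF_C = LS_F = 24; LS_C = 24−4 = 20
LF_B = min(LS_C=20, LS_F=24) = 20; LS_B = 20−11 = 9
LF_A = min(LS_D=18, LS_E=15) = 15; LS_A = 15−15 = 0
Slack_D = LS_D − ES_D = 18 − 15 = 3

3 weeks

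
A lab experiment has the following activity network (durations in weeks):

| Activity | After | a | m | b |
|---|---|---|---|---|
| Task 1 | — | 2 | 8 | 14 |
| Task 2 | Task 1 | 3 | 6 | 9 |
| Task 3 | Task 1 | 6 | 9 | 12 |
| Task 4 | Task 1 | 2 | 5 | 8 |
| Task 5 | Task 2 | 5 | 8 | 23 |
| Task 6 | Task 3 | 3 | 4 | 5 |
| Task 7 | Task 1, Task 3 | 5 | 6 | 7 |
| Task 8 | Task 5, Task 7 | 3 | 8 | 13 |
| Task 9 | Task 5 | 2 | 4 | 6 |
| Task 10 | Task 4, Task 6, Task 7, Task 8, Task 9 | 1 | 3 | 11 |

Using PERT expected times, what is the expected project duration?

36 weeks

te_Task 1 = (2 + 4·8 + 14)/6 = 48/6 = 8
te_Task 2 = (3 + 4·6 + 9)/6 = 36/6 = 6
te_Task 3 = (6 + 4·9 + 12)/6 = 54/6 = 9
te_Task 4 = (2 + 4·5 + 8)/6 = 30/6 = 5
te_Task 5 = (5 + 4·8 + 23)/6 = 60/6 = 10
te_Task 6 = (3 + 4·4 + 5)/6 = 24/6 = 4
te_Task 7 = (5 + 4·6 + 7)/6 = 36/6 = 6
te_Task 8 = (3 + 4·8 + 13)/6 = 48/6 = 8
te_Task 9 = (2 + 4·4 + 6)/6 = 24/6 = 4
te_Task 10 = (1 + 4·3 + 11)/6 = 24/6 = 4

Forward pass:
ES_Task 1 = 0; EF_Task 1 = 8
ES_Task 2 = 8; EF_Task 2 = 8+6 = 14
ES_Task 3 = 8; EF_Task 3 = 8+9 = 17
ES_Task 4 = 8; EF_Task 4 = 8+5 = 13
ES_Task 5 = 14; EF_Task 5 = 14+10 = 24
ES_Task 6 = 17; EF_Task 6 = 17+4 = 21
ES_Task 7 = max(EF_Task 1=8, EF_Task 3=17) = 17; EF_Task 7 = 17+6 = 23
ES_Task 8 = max(EF_Task 5=24, EF_Task 7=23) = 24; EF_Task 8 = 24+8 = 32
ES_Task 9 = 24; EF_Task 9 = 24+4 = 28
ES_Task 10 = max(EF_Task 4=13, EF_Task 6=21, EF_Task 7=23, EF_Task 8=32, EF_Task 9=28) = 32; EF_Task 10 = 32+4 = 36
Expected project duration μ = 36 weeks. Critical path: Task 1 → Task 2 → Task 5 → Task 8 → Task 10.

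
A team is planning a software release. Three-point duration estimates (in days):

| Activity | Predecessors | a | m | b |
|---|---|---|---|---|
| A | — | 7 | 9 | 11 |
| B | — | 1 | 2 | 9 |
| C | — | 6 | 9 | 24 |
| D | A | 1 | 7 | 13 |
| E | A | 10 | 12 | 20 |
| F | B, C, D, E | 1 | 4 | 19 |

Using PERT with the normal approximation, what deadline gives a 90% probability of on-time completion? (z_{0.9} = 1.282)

32.5 days

te_A = (7 + 4·9 + 11)/6 = 54/6 = 9; σ²_A = ((11−7)/6)² = 0.444
te_B = (1 + 4·2 + 9)/6 = 18/6 = 3; σ²_B = ((9−1)/6)² = 1.778
te_C = (6 + 4·9 + 24)/6 = 66/6 = 11; σ²_C = ((24−6)/6)² = 9.000
te_D = (1 + 4·7 + 13)/6 = 42/6 = 7; σ²_D = ((13−1)/6)² = 4.000
te_E = (10 + 4·12 + 20)/6 = 78/6 = 13; σ²_E = ((20−10)/6)² = 2.778
te_F = (1 + 4·4 + 19)/6 = 36/6 = 6; σ²_F = ((19−1)/6)² = 9.000

Forward pass:
ES_A = 0; EF_A = 9
ES_B = 0; EF_B = 3
ES_C = 0; EF_C = 11
ES_D = 9; EF_D = 9+7 = 16
ES_E = 9; EF_E = 9+13 = 22
ES_F = max(EF_B=3, EF_C=11, EF_D=16, EF_E=22) = 22; EF_F = 22+6 = 28
Expected project duration μ = 28 days. Critical path: A → E → F.

Variance along critical path = 0.444 + 2.778 + 9.000 = 12.222; σ = 3.496 days.
D = μ + z·σ = 28 + 1.282·3.496 = 32.5 days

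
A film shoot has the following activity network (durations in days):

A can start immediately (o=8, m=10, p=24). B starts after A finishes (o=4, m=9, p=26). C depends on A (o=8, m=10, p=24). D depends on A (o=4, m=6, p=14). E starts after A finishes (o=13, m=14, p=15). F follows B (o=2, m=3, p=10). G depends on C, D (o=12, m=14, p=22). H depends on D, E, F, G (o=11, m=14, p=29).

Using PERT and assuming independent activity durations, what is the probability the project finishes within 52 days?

te_A = (8 + 4·10 + 24)/6 = 72/6 = 12; σ²_A = ((24−8)/6)² = 7.111
te_B = (4 + 4·9 + 26)/6 = 66/6 = 11; σ²_B = ((26−4)/6)² = 13.444
te_C = (8 + 4·10 + 24)/6 = 72/6 = 12; σ²_C = ((24−8)/6)² = 7.111
te_D = (4 + 4·6 + 14)/6 = 42/6 = 7; σ²_D = ((14−4)/6)² = 2.778
te_E = (13 + 4·14 + 15)/6 = 84/6 = 14; σ²_E = ((15−13)/6)² = 0.111
te_F = (2 + 4·3 + 10)/6 = 24/6 = 4; σ²_F = ((10−2)/6)² = 1.778
te_G = (12 + 4·14 + 22)/6 = 90/6 = 15; σ²_G = ((22−12)/6)² = 2.778
te_H = (11 + 4·14 + 29)/6 = 96/6 = 16; σ²_H = ((29−11)/6)² = 9.000

Forward pass:
ES_A = 0; EF_A = 12
ES_B = 12; EF_B = 12+11 = 23
ES_C = 12; EF_C = 12+12 = 24
ES_D = 12; EF_D = 12+7 = 19
ES_E = 12; EF_E = 12+14 = 26
ES_F = 23; EF_F = 23+4 = 27
ES_G = max(EF_C=24, EF_D=19) = 24; EF_G = 24+15 = 39
ES_H = max(EF_D=19, EF_E=26, EF_F=27, EF_G=39) = 39; EF_H = 39+16 = 55
Expected project duration μ = 55 days. Critical path: A → C → G → H.

Variance along critical path = 7.111 + 7.111 + 2.778 + 9.000 = 26.000; σ = √26.000 = 5.099 days.
Z = (52 − 55) / 5.099 = -0.588
P(T ≤ 52) = Φ(-0.588) ≈ 0.278

0.278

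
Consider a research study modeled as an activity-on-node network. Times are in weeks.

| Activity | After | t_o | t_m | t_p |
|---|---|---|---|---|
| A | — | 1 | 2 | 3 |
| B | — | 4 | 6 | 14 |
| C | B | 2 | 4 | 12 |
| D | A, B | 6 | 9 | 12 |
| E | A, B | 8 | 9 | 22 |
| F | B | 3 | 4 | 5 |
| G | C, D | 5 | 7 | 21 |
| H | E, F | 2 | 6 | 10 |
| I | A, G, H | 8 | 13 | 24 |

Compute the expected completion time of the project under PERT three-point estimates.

39 weeks

te_A = (1 + 4·2 + 3)/6 = 12/6 = 2
te_B = (4 + 4·6 + 14)/6 = 42/6 = 7
te_C = (2 + 4·4 + 12)/6 = 30/6 = 5
te_D = (6 + 4·9 + 12)/6 = 54/6 = 9
te_E = (8 + 4·9 + 22)/6 = 66/6 = 11
te_F = (3 + 4·4 + 5)/6 = 24/6 = 4
te_G = (5 + 4·7 + 21)/6 = 54/6 = 9
te_H = (2 + 4·6 + 10)/6 = 36/6 = 6
te_I = (8 + 4·13 + 24)/6 = 84/6 = 14

Forward pass:
ES_A = 0; EF_A = 2
ES_B = 0; EF_B = 7
ES_C = 7; EF_C = 7+5 = 12
ES_D = max(EF_A=2, EF_B=7) = 7; EF_D = 7+9 = 16
ES_E = max(EF_A=2, EF_B=7) = 7; EF_E = 7+11 = 18
ES_F = 7; EF_F = 7+4 = 11
ES_G = max(EF_C=12, EF_D=16) = 16; EF_G = 16+9 = 25
ES_H = max(EF_E=18, EF_F=11) = 18; EF_H = 18+6 = 24
ES_I = max(EF_A=2, EF_G=25, EF_H=24) = 25; EF_I = 25+14 = 39
Expected project duration μ = 39 weeks. Critical path: B → D → G → I.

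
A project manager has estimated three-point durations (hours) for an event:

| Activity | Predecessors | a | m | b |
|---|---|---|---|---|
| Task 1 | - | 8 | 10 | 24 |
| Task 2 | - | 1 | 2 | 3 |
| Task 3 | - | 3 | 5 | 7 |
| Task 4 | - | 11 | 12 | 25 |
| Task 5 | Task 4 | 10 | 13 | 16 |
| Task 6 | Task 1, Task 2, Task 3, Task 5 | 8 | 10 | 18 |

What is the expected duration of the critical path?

te_Task 1 = (8 + 4·10 + 24)/6 = 72/6 = 12
te_Task 2 = (1 + 4·2 + 3)/6 = 12/6 = 2
te_Task 3 = (3 + 4·5 + 7)/6 = 30/6 = 5
te_Task 4 = (11 + 4·12 + 25)/6 = 84/6 = 14
te_Task 5 = (10 + 4·13 + 16)/6 = 78/6 = 13
te_Task 6 = (8 + 4·10 + 18)/6 = 66/6 = 11

Forward pass:
ES_Task 1 = 0; EF_Task 1 = 12
ES_Task 2 = 0; EF_Task 2 = 2
ES_Task 3 = 0; EF_Task 3 = 5
ES_Task 4 = 0; EF_Task 4 = 14
ES_Task 5 = 14; EF_Task 5 = 14+13 = 27
ES_Task 6 = max(EF_Task 1=12, EF_Task 2=2, EF_Task 3=5, EF_Task 5=27) = 27; EF_Task 6 = 27+11 = 38
Expected project duration μ = 38 hours. Critical path: Task 4 → Task 5 → Task 6.

38 hours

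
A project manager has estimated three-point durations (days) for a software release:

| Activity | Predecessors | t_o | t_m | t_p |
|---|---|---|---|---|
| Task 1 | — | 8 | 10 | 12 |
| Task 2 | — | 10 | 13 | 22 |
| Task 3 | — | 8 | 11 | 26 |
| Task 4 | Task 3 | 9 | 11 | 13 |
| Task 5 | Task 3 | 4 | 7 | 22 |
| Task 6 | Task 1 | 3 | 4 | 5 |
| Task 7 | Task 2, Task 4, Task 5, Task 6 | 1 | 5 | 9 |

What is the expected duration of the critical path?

29 days

te_Task 1 = (8 + 4·10 + 12)/6 = 60/6 = 10
te_Task 2 = (10 + 4·13 + 22)/6 = 84/6 = 14
te_Task 3 = (8 + 4·11 + 26)/6 = 78/6 = 13
te_Task 4 = (9 + 4·11 + 13)/6 = 66/6 = 11
te_Task 5 = (4 + 4·7 + 22)/6 = 54/6 = 9
te_Task 6 = (3 + 4·4 + 5)/6 = 24/6 = 4
te_Task 7 = (1 + 4·5 + 9)/6 = 30/6 = 5

Forward pass:
ES_Task 1 = 0; EF_Task 1 = 10
ES_Task 2 = 0; EF_Task 2 = 14
ES_Task 3 = 0; EF_Task 3 = 13
ES_Task 4 = 13; EF_Task 4 = 13+11 = 24
ES_Task 5 = 13; EF_Task 5 = 13+9 = 22
ES_Task 6 = 10; EF_Task 6 = 10+4 = 14
ES_Task 7 = max(EF_Task 2=14, EF_Task 4=24, EF_Task 5=22, EF_Task 6=14) = 24; EF_Task 7 = 24+5 = 29
Expected project duration μ = 29 days. Critical path: Task 3 → Task 4 → Task 7.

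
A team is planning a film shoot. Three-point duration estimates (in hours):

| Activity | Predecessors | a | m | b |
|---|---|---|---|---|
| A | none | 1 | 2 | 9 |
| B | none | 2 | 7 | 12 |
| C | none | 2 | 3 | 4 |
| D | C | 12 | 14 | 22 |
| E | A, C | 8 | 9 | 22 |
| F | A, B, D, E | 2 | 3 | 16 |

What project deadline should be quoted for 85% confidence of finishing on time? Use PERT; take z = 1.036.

26.0 hours

te_A = (1 + 4·2 + 9)/6 = 18/6 = 3; σ²_A = ((9−1)/6)² = 1.778
te_B = (2 + 4·7 + 12)/6 = 42/6 = 7; σ²_B = ((12−2)/6)² = 2.778
te_C = (2 + 4·3 + 4)/6 = 18/6 = 3; σ²_C = ((4−2)/6)² = 0.111
te_D = (12 + 4·14 + 22)/6 = 90/6 = 15; σ²_D = ((22−12)/6)² = 2.778
te_E = (8 + 4·9 + 22)/6 = 66/6 = 11; σ²_E = ((22−8)/6)² = 5.444
te_F = (2 + 4·3 + 16)/6 = 30/6 = 5; σ²_F = ((16−2)/6)² = 5.444

Forward pass:
ES_A = 0; EF_A = 3
ES_B = 0; EF_B = 7
ES_C = 0; EF_C = 3
ES_D = 3; EF_D = 3+15 = 18
ES_E = max(EF_A=3, EF_C=3) = 3; EF_E = 3+11 = 14
ES_F = max(EF_A=3, EF_B=7, EF_D=18, EF_E=14) = 18; EF_F = 18+5 = 23
Expected project duration μ = 23 hours. Critical path: C → D → F.

Variance along critical path = 0.111 + 2.778 + 5.444 = 8.333; σ = 2.887 hours.
D = μ + z·σ = 23 + 1.036·2.887 = 26.0 hours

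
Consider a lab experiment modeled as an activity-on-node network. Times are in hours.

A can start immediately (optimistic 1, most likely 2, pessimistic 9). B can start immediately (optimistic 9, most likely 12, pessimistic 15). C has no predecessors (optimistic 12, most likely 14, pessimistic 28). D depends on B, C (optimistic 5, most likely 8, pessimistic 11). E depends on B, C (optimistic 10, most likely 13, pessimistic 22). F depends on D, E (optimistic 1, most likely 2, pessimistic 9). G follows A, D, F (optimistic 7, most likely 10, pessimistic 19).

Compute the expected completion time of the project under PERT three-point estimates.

44 hours

te_A = (1 + 4·2 + 9)/6 = 18/6 = 3
te_B = (9 + 4·12 + 15)/6 = 72/6 = 12
te_C = (12 + 4·14 + 28)/6 = 96/6 = 16
te_D = (5 + 4·8 + 11)/6 = 48/6 = 8
te_E = (10 + 4·13 + 22)/6 = 84/6 = 14
te_F = (1 + 4·2 + 9)/6 = 18/6 = 3
te_G = (7 + 4·10 + 19)/6 = 66/6 = 11

Forward pass:
ES_A = 0; EF_A = 3
ES_B = 0; EF_B = 12
ES_C = 0; EF_C = 16
ES_D = max(EF_B=12, EF_C=16) = 16; EF_D = 16+8 = 24
ES_E = max(EF_B=12, EF_C=16) = 16; EF_E = 16+14 = 30
ES_F = max(EF_D=24, EF_E=30) = 30; EF_F = 30+3 = 33
ES_G = max(EF_A=3, EF_D=24, EF_F=33) = 33; EF_G = 33+11 = 44
Expected project duration μ = 44 hours. Critical path: C → E → F → G.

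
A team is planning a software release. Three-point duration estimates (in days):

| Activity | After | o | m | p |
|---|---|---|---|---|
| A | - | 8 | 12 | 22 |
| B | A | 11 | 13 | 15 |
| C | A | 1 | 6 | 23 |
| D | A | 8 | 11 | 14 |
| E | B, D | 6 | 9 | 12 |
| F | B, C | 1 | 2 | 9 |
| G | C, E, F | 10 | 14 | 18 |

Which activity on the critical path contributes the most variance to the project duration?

te_A = (8 + 4·12 + 22)/6 = 78/6 = 13; σ²_A = ((22−8)/6)² = 5.444
te_B = (11 + 4·13 + 15)/6 = 78/6 = 13; σ²_B = ((15−11)/6)² = 0.444
te_C = (1 + 4·6 + 23)/6 = 48/6 = 8; σ²_C = ((23−1)/6)² = 13.444
te_D = (8 + 4·11 + 14)/6 = 66/6 = 11; σ²_D = ((14−8)/6)² = 1.000
te_E = (6 + 4·9 + 12)/6 = 54/6 = 9; σ²_E = ((12−6)/6)² = 1.000
te_F = (1 + 4·2 + 9)/6 = 18/6 = 3; σ²_F = ((9−1)/6)² = 1.778
te_G = (10 + 4·14 + 18)/6 = 84/6 = 14; σ²_G = ((18−10)/6)² = 1.778

Forward pass:
ES_A = 0; EF_A = 13
ES_B = 13; EF_B = 13+13 = 26
ES_C = 13; EF_C = 13+8 = 21
ES_D = 13; EF_D = 13+11 = 24
ES_E = max(EF_B=26, EF_D=24) = 26; EF_E = 26+9 = 35
ES_F = max(EF_B=26, EF_C=21) = 26; EF_F = 26+3 = 29
ES_G = max(EF_C=21, EF_E=35, EF_F=29) = 35; EF_G = 35+14 = 49
Expected project duration μ = 49 days. Critical path: A → B → E → G.

Variances on critical path: σ²_A=5.444, σ²_B=0.444, σ²_E=1.000, σ²_G=1.778.
Largest is σ²_A = 5.444.

A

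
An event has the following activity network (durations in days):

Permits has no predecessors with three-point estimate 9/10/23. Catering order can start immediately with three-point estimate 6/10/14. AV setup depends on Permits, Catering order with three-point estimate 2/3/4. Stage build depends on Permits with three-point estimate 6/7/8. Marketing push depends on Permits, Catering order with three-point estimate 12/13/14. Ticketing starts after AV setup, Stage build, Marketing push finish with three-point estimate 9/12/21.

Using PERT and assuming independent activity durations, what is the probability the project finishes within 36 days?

0.259

te_Permits = (9 + 4·10 + 23)/6 = 72/6 = 12; σ²_Permits = ((23−9)/6)² = 5.444
te_Catering order = (6 + 4·10 + 14)/6 = 60/6 = 10; σ²_Catering order = ((14−6)/6)² = 1.778
te_AV setup = (2 + 4·3 + 4)/6 = 18/6 = 3; σ²_AV setup = ((4−2)/6)² = 0.111
te_Stage build = (6 + 4·7 + 8)/6 = 42/6 = 7; σ²_Stage build = ((8−6)/6)² = 0.111
te_Marketing push = (12 + 4·13 + 14)/6 = 78/6 = 13; σ²_Marketing push = ((14−12)/6)² = 0.111
te_Ticketing = (9 + 4·12 + 21)/6 = 78/6 = 13; σ²_Ticketing = ((21−9)/6)² = 4.000

Forward pass:
ES_Permits = 0; EF_Permits = 12
ES_Catering order = 0; EF_Catering order = 10
ES_AV setup = max(EF_Permits=12, EF_Catering order=10) = 12; EF_AV setup = 12+3 = 15
ES_Stage build = 12; EF_Stage build = 12+7 = 19
ES_Marketing push = max(EF_Permits=12, EF_Catering order=10) = 12; EF_Marketing push = 12+13 = 25
ES_Ticketing = max(EF_AV setup=15, EF_Stage build=19, EF_Marketing push=25) = 25; EF_Ticketing = 25+13 = 38
Expected project duration μ = 38 days. Critical path: Permits → Marketing push → Ticketing.

Variance along critical path = 5.444 + 0.111 + 4.000 = 9.556; σ = √9.556 = 3.091 days.
Z = (36 − 38) / 3.091 = -0.647
P(T ≤ 36) = Φ(-0.647) ≈ 0.259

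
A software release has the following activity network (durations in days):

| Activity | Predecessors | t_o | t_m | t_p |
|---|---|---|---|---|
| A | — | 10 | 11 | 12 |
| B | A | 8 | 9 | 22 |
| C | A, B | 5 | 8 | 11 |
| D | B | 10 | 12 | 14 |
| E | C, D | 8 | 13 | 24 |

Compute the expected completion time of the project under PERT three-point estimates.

te_A = (10 + 4·11 + 12)/6 = 66/6 = 11
te_B = (8 + 4·9 + 22)/6 = 66/6 = 11
te_C = (5 + 4·8 + 11)/6 = 48/6 = 8
te_D = (10 + 4·12 + 14)/6 = 72/6 = 12
te_E = (8 + 4·13 + 24)/6 = 84/6 = 14

Forward pass:
ES_A = 0; EF_A = 11
ES_B = 11; EF_B = 11+11 = 22
ES_C = max(EF_A=11, EF_B=22) = 22; EF_C = 22+8 = 30
ES_D = 22; EF_D = 22+12 = 34
ES_E = max(EF_C=30, EF_D=34) = 34; EF_E = 34+14 = 48
Expected project duration μ = 48 days. Critical path: A → B → D → E.

48 days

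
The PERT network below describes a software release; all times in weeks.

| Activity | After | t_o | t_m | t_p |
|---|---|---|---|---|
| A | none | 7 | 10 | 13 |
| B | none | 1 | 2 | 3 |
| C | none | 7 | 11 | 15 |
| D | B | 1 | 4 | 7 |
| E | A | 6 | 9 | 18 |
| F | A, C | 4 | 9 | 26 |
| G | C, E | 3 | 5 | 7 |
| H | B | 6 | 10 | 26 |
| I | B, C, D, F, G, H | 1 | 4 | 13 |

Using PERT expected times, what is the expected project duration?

te_A = (7 + 4·10 + 13)/6 = 60/6 = 10
te_B = (1 + 4·2 + 3)/6 = 12/6 = 2
te_C = (7 + 4·11 + 15)/6 = 66/6 = 11
te_D = (1 + 4·4 + 7)/6 = 24/6 = 4
te_E = (6 + 4·9 + 18)/6 = 60/6 = 10
te_F = (4 + 4·9 + 26)/6 = 66/6 = 11
te_G = (3 + 4·5 + 7)/6 = 30/6 = 5
te_H = (6 + 4·10 + 26)/6 = 72/6 = 12
te_I = (1 + 4·4 + 13)/6 = 30/6 = 5

Forward pass:
ES_A = 0; EF_A = 10
ES_B = 0; EF_B = 2
ES_C = 0; EF_C = 11
ES_D = 2; EF_D = 2+4 = 6
ES_E = 10; EF_E = 10+10 = 20
ES_F = max(EF_A=10, EF_C=11) = 11; EF_F = 11+11 = 22
ES_G = max(EF_C=11, EF_E=20) = 20; EF_G = 20+5 = 25
ES_H = 2; EF_H = 2+12 = 14
ES_I = max(EF_B=2, EF_C=11, EF_D=6, EF_F=22, EF_G=25, EF_H=14) = 25; EF_I = 25+5 = 30
Expected project duration μ = 30 weeks. Critical path: A → E → G → I.

30 weeks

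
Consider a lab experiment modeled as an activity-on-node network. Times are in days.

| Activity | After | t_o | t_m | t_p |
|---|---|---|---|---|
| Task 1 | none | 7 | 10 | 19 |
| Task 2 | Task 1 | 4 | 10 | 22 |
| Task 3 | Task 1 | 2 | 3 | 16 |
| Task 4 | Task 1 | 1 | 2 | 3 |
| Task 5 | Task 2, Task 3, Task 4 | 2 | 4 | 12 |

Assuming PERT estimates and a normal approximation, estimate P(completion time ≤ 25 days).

0.307

te_Task 1 = (7 + 4·10 + 19)/6 = 66/6 = 11; σ²_Task 1 = ((19−7)/6)² = 4.000
te_Task 2 = (4 + 4·10 + 22)/6 = 66/6 = 11; σ²_Task 2 = ((22−4)/6)² = 9.000
te_Task 3 = (2 + 4·3 + 16)/6 = 30/6 = 5; σ²_Task 3 = ((16−2)/6)² = 5.444
te_Task 4 = (1 + 4·2 + 3)/6 = 12/6 = 2; σ²_Task 4 = ((3−1)/6)² = 0.111
te_Task 5 = (2 + 4·4 + 12)/6 = 30/6 = 5; σ²_Task 5 = ((12−2)/6)² = 2.778

Forward pass:
ES_Task 1 = 0; EF_Task 1 = 11
ES_Task 2 = 11; EF_Task 2 = 11+11 = 22
ES_Task 3 = 11; EF_Task 3 = 11+5 = 16
ES_Task 4 = 11; EF_Task 4 = 11+2 = 13
ES_Task 5 = max(EF_Task 2=22, EF_Task 3=16, EF_Task 4=13) = 22; EF_Task 5 = 22+5 = 27
Expected project duration μ = 27 days. Critical path: Task 1 → Task 2 → Task 5.

Variance along critical path = 4.000 + 9.000 + 2.778 = 15.778; σ = √15.778 = 3.972 days.
Z = (25 − 27) / 3.972 = -0.504
P(T ≤ 25) = Φ(-0.504) ≈ 0.307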